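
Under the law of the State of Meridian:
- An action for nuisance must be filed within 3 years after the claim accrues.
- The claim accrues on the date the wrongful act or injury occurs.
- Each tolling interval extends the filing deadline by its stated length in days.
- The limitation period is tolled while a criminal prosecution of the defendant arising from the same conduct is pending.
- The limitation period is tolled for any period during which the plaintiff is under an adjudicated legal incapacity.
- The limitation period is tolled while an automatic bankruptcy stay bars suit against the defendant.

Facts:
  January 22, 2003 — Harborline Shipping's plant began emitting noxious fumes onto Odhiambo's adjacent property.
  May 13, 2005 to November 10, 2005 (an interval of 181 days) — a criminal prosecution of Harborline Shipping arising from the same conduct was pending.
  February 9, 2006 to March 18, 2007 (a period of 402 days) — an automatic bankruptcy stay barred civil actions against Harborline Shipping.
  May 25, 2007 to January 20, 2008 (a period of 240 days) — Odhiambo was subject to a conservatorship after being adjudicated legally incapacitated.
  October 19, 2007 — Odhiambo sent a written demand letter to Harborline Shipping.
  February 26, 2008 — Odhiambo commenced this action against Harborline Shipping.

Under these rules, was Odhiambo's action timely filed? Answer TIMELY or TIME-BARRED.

The claim accrued on January 22, 2003, when the wrongful act occurred.
The untolled deadline — 3 years after January 22, 2003 — is January 22, 2006.
The pending criminal prosecution from May 13, 2005 to November 10, 2005 tolled the period for 181 days, extending the deadline to July 22, 2006.
The period was tolled for 402 days by the automatic bankruptcy stay (February 9, 2006 to March 18, 2007), pushing the deadline to August 28, 2007.
The plaintiff's legal incapacity from May 25, 2007 to January 20, 2008 tolled the period for 240 days, extending the deadline to April 24, 2008.
The other events in the timeline have no effect on the limitation period under the stated rules.
The February 26, 2008 filing precedes the April 24, 2008 deadline; the claim is timely.

TIMELY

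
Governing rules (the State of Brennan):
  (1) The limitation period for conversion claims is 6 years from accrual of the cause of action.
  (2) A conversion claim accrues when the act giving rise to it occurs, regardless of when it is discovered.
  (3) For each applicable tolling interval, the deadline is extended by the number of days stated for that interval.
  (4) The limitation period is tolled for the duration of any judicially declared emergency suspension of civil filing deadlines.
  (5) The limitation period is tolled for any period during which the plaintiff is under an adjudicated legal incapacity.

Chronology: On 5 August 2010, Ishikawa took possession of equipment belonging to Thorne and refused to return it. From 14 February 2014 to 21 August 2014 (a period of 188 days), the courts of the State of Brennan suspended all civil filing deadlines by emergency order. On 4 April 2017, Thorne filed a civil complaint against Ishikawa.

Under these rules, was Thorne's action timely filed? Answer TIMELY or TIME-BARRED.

TIME-BARRED

The claim accrued on 5 August 2010, when the wrongful act occurred.
The untolled deadline — 6 years after 5 August 2010 — is 5 August 2016.
The period was tolled for 188 days by the emergency suspension of filing deadlines (14 February 2014 to 21 August 2014), pushing the deadline to 9 February 2017.
The 4 April 2017 filing falls after the 9 February 2017 deadline; the claim is time-barred.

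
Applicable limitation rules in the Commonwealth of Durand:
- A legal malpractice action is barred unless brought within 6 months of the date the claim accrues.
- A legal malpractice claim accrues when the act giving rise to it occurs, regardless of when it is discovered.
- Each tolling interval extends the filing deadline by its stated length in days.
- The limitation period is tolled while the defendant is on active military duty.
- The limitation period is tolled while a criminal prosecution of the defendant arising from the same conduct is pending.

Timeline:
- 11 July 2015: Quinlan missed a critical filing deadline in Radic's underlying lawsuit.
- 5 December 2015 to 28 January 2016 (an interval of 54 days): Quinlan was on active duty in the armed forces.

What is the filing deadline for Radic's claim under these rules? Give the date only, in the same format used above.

The claim accrued on 11 July 2015, when the wrongful act occurred.
Adding the 6 months base period to 11 July 2015 gives a deadline of 11 January 2016, before any tolling.
The defendant's active military service from 5 December 2015 to 28 January 2016 tolled the period for 54 days, extending the deadline to 5 March 2016.

5 March 2016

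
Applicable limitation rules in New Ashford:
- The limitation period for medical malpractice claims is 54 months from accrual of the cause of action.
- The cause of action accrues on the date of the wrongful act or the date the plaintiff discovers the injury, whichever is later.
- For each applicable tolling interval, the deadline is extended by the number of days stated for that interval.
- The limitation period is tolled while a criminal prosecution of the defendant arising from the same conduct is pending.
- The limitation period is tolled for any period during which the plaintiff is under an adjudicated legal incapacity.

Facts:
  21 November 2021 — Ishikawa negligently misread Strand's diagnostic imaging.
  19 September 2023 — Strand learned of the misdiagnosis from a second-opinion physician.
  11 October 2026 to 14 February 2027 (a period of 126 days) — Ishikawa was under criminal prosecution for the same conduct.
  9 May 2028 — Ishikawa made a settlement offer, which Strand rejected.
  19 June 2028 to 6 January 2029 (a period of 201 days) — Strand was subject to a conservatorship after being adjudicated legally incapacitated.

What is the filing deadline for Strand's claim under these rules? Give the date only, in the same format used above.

The claim accrued on 19 September 2023 — the later of the 21 November 2021 act and the 19 September 2023 discovery.
Adding the 54 months base period to 19 September 2023 gives a deadline of 19 March 2028, before any tolling.
The period was tolled for 126 days by the pending criminal prosecution (11 October 2026 to 14 February 2027), pushing the deadline to 23 July 2028.
Because the plaintiff's legal incapacity ran from 19 June 2028 to 6 January 2029, the deadline is extended by 201 days to 9 February 2029.
Nothing else in the chronology tolls or restarts the period.

9 February 2029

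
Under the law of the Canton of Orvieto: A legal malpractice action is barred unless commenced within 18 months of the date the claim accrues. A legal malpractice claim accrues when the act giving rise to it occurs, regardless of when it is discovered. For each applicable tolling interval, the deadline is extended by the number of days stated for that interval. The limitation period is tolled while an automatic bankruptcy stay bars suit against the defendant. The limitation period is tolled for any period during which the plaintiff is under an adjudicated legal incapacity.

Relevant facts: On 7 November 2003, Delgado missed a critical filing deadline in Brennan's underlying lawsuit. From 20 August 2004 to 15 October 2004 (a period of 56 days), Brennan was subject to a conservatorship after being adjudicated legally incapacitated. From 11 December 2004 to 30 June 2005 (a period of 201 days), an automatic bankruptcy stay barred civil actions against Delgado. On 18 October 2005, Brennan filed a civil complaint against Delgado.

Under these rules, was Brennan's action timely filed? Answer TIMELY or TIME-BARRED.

The claim accrued on 7 November 2003, the date of the act.
18 months from 7 November 2003 is 7 May 2005.
Because the plaintiff's legal incapacity ran from 20 August 2004 to 15 October 2004, the deadline is extended by 56 days to 2 July 2005.
Because the automatic bankruptcy stay ran from 11 December 2004 to 30 June 2005, the deadline is extended by 201 days to 19 January 2006.
Brennan filed on 18 October 2005, before the 19 January 2006 deadline, so the action is timely.

TIMELY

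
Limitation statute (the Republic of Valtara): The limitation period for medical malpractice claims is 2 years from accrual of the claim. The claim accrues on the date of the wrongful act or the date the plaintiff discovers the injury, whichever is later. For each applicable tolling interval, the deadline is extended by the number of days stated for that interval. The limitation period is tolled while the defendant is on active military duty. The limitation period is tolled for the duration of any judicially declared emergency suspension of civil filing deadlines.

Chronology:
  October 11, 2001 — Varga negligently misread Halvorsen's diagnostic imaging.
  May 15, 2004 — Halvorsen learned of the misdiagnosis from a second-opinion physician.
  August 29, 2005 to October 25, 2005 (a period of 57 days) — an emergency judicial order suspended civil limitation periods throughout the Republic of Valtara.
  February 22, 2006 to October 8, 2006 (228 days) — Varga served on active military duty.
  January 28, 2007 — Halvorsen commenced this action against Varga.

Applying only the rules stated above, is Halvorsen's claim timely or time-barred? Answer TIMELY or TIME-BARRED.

TIMELY

Because discovery on May 15, 2004 post-dates the October 11, 2001 act, accrual under the later-of rule falls on May 15, 2004.
Adding the 2 years base period to May 15, 2004 gives a deadline of May 15, 2006, before any tolling.
The period was tolled for 57 days by the emergency suspension of filing deadlines (August 29, 2005 to October 25, 2005), pushing the deadline to July 11, 2006.
The defendant's active military service from February 22, 2006 to October 8, 2006 tolled the period for 228 days, extending the deadline to February 24, 2007.
Filing on January 28, 2007 beat the February 24, 2007 deadline — the action is timely.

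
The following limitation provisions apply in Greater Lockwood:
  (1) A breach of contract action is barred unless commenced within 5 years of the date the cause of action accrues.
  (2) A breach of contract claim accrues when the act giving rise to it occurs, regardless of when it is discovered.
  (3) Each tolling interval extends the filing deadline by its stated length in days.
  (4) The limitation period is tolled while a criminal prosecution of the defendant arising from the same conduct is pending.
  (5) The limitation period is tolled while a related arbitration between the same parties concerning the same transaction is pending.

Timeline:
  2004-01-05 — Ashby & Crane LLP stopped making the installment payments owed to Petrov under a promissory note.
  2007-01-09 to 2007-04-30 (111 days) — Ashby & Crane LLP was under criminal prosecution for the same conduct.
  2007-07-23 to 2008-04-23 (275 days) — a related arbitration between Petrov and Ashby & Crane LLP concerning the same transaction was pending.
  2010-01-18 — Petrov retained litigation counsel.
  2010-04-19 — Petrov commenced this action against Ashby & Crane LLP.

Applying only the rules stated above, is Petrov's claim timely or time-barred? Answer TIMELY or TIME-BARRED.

The limitation period began to run on 2004-01-05.
Adding the 5 years base period to 2004-01-05 gives a deadline of 2009-01-05, before any tolling.
The pending criminal prosecution from 2007-01-09 to 2007-04-30 tolled the period for 111 days, extending the deadline to 2009-04-26.
The pending related arbitration from 2007-07-23 to 2008-04-23 tolled the period for 275 days, extending the deadline to 2010-01-26.
None of the other events listed affects the running of the period under the stated rules.
The 2010-04-19 filing falls after the 2010-01-26 deadline; the claim is time-barred.

TIME-BARRED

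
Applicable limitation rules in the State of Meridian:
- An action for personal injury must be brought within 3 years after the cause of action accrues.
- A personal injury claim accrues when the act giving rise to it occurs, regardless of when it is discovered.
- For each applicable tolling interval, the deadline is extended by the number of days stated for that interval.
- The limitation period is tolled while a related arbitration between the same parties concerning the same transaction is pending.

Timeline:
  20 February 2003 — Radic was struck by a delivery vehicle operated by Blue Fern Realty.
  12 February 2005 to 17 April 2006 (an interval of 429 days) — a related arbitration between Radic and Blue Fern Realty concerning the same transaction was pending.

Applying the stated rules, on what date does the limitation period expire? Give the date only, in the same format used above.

25 April 2007

The claim accrued on 20 February 2003, when the wrongful act occurred.
The untolled deadline — 3 years after 20 February 2003 — is 20 February 2006.
Because the pending related arbitration ran from 12 February 2005 to 17 April 2006, the deadline is extended by 429 days to 25 April 2007.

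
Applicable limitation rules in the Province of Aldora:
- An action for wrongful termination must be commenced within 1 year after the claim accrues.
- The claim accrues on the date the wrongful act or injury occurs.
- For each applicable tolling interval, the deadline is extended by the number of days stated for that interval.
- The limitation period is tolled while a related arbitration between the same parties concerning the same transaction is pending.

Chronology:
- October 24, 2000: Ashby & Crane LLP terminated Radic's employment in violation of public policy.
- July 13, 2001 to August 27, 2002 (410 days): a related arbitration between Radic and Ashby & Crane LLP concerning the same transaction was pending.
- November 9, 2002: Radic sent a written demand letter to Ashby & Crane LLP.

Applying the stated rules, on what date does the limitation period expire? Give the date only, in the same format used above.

The limitation period began to run on October 24, 2000.
The untolled deadline — 1 year after October 24, 2000 — is October 24, 2001.
The period was tolled for 410 days by the pending related arbitration (July 13, 2001 to August 27, 2002), pushing the deadline to December 8, 2002.
None of the other events listed affects the running of the period under the stated rules.

December 8, 2002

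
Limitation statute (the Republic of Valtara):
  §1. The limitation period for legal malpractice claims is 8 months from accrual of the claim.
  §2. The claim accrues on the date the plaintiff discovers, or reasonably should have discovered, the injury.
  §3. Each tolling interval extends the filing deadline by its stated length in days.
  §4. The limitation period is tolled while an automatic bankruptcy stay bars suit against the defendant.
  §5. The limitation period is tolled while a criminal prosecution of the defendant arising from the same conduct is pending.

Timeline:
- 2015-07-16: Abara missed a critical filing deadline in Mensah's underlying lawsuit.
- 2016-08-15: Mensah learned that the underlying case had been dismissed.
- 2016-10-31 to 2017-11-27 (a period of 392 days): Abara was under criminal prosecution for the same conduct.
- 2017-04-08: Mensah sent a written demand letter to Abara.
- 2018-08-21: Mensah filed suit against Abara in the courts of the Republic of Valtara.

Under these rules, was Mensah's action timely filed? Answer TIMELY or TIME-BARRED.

TIME-BARRED

Under the discovery rule, the claim accrued on 2016-08-15, when Mensah discovered the injury — not on the 2015-07-16 date of the underlying act.
Adding the 8 months base period to 2016-08-15 gives a deadline of 2017-04-15, before any tolling.
The period was tolled for 392 days by the pending criminal prosecution (2016-10-31 to 2017-11-27), pushing the deadline to 2018-05-12.
The other events in the timeline have no effect on the limitation period under the stated rules.
Filing on 2018-08-21 missed the 2018-05-12 deadline — the action is time-barred.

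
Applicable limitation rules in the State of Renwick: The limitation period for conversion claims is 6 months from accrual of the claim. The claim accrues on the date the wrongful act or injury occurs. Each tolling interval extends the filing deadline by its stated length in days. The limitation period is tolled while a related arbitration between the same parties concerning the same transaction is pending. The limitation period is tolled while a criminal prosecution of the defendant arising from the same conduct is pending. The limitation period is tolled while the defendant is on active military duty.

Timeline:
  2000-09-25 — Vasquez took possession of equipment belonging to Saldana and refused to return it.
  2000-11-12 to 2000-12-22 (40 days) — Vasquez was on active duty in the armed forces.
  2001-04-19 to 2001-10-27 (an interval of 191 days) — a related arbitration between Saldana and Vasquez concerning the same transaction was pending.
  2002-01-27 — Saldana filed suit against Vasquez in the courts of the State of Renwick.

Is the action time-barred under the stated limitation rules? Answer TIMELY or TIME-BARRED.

The claim accrued on 2000-09-25, the date of the act.
Adding the 6 months base period to 2000-09-25 gives a deadline of 2001-03-25, before any tolling.
Because the defendant's active military service ran from 2000-11-12 to 2000-12-22, the deadline is extended by 40 days to 2001-05-04.
The period was tolled for 191 days by the pending related arbitration (2001-04-19 to 2001-10-27), pushing the deadline to 2001-11-11.
Filing on 2002-01-27 missed the 2001-11-11 deadline — the action is time-barred.

TIME-BARRED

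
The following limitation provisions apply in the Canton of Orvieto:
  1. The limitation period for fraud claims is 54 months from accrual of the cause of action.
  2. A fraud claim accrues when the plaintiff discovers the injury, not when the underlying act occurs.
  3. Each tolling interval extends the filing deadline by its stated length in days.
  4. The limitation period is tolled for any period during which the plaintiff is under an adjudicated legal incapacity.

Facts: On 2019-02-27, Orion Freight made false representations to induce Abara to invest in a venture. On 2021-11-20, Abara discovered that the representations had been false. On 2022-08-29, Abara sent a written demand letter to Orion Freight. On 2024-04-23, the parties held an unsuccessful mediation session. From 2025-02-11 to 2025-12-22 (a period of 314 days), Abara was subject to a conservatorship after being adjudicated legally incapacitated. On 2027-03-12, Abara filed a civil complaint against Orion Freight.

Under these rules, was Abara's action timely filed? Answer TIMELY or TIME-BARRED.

The claim did not accrue until Abara discovered the injury on 2021-11-20; the 2019-02-27 act date does not start the clock under the stated rule.
54 months from 2021-11-20 is 2026-05-20.
The plaintiff's legal incapacity from 2025-02-11 to 2025-12-22 tolled the period for 314 days, extending the deadline to 2027-03-30.
None of the other events listed affects the running of the period under the stated rules.
The 2027-03-12 filing precedes the 2027-03-30 deadline; the claim is timely.

TIMELY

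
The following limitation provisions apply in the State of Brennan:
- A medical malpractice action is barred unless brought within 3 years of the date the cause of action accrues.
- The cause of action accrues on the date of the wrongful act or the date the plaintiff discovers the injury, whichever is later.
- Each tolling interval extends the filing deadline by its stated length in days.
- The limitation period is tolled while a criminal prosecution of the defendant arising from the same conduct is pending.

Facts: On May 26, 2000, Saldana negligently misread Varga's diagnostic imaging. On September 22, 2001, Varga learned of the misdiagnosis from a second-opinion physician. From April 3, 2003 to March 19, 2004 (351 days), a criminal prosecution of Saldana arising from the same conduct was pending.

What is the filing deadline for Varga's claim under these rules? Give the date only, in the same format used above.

September 8, 2005

The claim accrued on September 22, 2001 — the later of the May 26, 2000 act and the September 22, 2001 discovery.
Adding the 3 years base period to September 22, 2001 gives a deadline of September 22, 2004, before any tolling.
The pending criminal prosecution from April 3, 2003 to March 19, 2004 tolled the period for 351 days, extending the deadline to September 8, 2005.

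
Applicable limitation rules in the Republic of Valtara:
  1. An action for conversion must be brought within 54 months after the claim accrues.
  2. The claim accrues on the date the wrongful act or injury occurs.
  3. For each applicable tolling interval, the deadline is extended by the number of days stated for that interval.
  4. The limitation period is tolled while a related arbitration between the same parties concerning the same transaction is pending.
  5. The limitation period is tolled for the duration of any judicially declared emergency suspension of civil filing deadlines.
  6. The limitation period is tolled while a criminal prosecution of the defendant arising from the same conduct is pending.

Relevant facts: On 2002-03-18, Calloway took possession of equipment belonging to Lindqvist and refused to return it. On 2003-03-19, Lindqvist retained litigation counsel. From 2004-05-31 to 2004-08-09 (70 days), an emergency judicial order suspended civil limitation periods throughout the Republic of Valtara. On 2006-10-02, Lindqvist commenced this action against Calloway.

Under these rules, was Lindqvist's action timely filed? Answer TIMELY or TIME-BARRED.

TIMELY

The claim accrued on 2002-03-18, when the wrongful act occurred.
The untolled deadline — 54 months after 2002-03-18 — is 2006-09-18.
The period was tolled for 70 days by the emergency suspension of filing deadlines (2004-05-31 to 2004-08-09), pushing the deadline to 2006-11-27.
None of the other events listed affects the running of the period under the stated rules.
Lindqvist filed on 2006-10-02, before the 2006-11-27 deadline, so the action is timely.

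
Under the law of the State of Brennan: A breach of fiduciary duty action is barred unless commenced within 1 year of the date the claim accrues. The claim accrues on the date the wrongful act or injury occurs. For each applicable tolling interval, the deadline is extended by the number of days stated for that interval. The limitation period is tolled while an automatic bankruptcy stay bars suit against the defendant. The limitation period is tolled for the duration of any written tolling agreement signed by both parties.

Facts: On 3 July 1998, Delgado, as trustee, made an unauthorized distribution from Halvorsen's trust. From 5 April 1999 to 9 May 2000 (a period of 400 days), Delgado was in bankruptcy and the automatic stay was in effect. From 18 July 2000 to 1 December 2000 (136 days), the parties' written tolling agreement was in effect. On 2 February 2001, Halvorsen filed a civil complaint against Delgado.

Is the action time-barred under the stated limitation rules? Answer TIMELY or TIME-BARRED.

The limitation period began to run on 3 July 1998.
Adding the 1 year base period to 3 July 1998 gives a deadline of 3 July 1999, before any tolling.
Because the automatic bankruptcy stay ran from 5 April 1999 to 9 May 2000, the deadline is extended by 400 days to 6 August 2000.
The written tolling agreement from 18 July 2000 to 1 December 2000 tolled the period for 136 days, extending the deadline to 20 December 2000.
Halvorsen filed on 2 February 2001, after the 20 December 2000 deadline, so the action is time-barred.

TIME-BARRED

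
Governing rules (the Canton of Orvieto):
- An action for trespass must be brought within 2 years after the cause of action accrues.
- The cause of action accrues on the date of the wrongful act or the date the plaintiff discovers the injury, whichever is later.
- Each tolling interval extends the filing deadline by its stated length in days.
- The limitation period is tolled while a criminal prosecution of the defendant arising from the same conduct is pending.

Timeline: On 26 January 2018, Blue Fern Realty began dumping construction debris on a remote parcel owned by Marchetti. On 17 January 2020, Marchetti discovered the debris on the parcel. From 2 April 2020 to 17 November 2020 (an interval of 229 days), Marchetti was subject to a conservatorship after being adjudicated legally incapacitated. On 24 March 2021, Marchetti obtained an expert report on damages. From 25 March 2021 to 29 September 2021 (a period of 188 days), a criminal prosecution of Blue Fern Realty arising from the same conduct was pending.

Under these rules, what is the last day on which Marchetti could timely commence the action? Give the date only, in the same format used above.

Because discovery on 17 January 2020 post-dates the 26 January 2018 act, accrual under the later-of rule falls on 17 January 2020.
Adding the 2 years base period to 17 January 2020 gives a deadline of 17 January 2022, before any tolling.
The period was tolled for 188 days by the pending criminal prosecution (25 March 2021 to 29 September 2021), pushing the deadline to 24 July 2022.
Although the plaintiff's incapacity ran from 2 April 2020 to 17 November 2020, the stated rules do not make that a tolling event, so it is disregarded.
None of the other events listed affects the running of the period under the stated rules.

24 July 2022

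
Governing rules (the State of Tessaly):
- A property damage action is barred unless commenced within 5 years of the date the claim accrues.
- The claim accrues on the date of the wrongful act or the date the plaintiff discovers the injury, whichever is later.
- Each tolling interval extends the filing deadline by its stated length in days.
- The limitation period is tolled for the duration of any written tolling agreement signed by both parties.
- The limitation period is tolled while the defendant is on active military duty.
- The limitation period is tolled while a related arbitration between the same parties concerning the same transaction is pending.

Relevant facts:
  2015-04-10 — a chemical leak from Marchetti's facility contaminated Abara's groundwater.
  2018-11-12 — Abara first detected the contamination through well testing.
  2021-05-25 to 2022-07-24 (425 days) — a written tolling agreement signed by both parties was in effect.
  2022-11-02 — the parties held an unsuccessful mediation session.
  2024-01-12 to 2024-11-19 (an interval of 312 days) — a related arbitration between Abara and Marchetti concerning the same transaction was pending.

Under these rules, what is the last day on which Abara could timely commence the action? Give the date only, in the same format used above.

2025-11-18

Taking the later of the act (2015-04-10) and discovery (2018-11-12), the claim accrued on 2018-11-12.
5 years from 2018-11-12 is 2023-11-12.
Because the written tolling agreement ran from 2021-05-25 to 2022-07-24, the deadline is extended by 425 days to 2025-01-10.
The pending related arbitration from 2024-01-12 to 2024-11-19 tolled the period for 312 days, extending the deadline to 2025-11-18.
The other events in the timeline have no effect on the limitation period under the stated rules.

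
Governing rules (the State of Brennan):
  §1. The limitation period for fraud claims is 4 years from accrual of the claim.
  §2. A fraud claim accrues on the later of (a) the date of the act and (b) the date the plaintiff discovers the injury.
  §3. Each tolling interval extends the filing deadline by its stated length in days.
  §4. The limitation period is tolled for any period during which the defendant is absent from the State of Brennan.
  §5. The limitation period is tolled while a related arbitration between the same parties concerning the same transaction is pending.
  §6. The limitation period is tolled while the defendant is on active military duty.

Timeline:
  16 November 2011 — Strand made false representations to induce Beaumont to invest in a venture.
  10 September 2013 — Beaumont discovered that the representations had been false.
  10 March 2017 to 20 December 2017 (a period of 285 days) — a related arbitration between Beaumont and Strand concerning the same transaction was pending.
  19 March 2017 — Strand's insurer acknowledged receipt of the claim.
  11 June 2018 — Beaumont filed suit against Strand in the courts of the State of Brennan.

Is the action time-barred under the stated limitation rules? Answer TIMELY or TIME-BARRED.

TIMELY

Taking the later of the act (16 November 2011) and discovery (10 September 2013), the claim accrued on 10 September 2013.
Adding the 4 years base period to 10 September 2013 gives a deadline of 10 September 2017, before any tolling.
Because the pending related arbitration ran from 10 March 2017 to 20 December 2017, the deadline is extended by 285 days to 22 June 2018.
The other events in the timeline have no effect on the limitation period under the stated rules.
Filing on 11 June 2018 beat the 22 June 2018 deadline — the action is timely.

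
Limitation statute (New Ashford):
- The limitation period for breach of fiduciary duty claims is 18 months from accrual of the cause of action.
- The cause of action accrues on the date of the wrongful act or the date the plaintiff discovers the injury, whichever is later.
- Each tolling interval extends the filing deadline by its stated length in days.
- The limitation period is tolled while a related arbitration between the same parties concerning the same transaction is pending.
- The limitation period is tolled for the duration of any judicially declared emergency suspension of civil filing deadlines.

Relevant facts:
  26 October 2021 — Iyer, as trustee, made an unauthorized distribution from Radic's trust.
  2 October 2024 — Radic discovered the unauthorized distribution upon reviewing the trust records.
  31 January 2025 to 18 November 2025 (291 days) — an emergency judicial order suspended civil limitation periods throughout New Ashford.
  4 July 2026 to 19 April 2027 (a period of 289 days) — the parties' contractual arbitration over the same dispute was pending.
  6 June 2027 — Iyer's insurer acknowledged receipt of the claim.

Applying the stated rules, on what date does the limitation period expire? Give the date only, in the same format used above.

Taking the later of the act (26 October 2021) and discovery (2 October 2024), the claim accrued on 2 October 2024.
Adding the 18 months base period to 2 October 2024 gives a deadline of 2 April 2026, before any tolling.
The emergency suspension of filing deadlines from 31 January 2025 to 18 November 2025 tolled the period for 291 days, extending the deadline to 18 January 2027.
The period was tolled for 289 days by the pending related arbitration (4 July 2026 to 19 April 2027), pushing the deadline to 3 November 2027.
The other events in the timeline have no effect on the limitation period under the stated rules.

3 November 2027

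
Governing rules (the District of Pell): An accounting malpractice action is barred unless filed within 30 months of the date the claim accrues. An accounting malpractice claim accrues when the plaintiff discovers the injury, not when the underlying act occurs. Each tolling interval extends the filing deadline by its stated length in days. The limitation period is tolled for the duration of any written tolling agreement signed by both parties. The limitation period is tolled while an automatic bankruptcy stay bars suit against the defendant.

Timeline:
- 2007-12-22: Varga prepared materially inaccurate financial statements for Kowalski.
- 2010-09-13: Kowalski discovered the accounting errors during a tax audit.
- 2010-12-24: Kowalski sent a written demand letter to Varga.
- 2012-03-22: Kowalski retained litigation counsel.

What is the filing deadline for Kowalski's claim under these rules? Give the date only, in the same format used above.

Accrual is tied to discovery, so the period began on 2010-09-13 rather than on 2007-12-22 when the act occurred.
30 months from 2010-09-13 is 2013-03-13.
None of the other events listed affects the running of the period under the stated rules.

2013-03-13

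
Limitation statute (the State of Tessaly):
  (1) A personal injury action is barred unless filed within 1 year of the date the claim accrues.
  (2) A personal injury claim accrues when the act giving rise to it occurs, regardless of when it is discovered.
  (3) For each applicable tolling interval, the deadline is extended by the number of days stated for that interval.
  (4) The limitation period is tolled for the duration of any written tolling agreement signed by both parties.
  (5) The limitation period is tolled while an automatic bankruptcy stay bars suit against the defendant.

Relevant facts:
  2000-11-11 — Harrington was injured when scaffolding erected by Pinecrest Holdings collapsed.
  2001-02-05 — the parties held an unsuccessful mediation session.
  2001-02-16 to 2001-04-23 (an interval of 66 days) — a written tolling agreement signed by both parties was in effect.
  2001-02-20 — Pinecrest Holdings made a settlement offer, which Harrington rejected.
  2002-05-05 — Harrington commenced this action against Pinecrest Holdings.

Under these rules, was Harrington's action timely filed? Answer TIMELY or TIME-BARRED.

TIME-BARRED

The claim accrued on 2000-11-11, when the wrongful act occurred.
1 year from 2000-11-11 is 2001-11-11.
The period was tolled for 66 days by the written tolling agreement (2001-02-16 to 2001-04-23), pushing the deadline to 2002-01-16.
Nothing else in the chronology tolls or restarts the period.
Harrington filed on 2002-05-05, after the 2002-01-16 deadline, so the action is time-barred.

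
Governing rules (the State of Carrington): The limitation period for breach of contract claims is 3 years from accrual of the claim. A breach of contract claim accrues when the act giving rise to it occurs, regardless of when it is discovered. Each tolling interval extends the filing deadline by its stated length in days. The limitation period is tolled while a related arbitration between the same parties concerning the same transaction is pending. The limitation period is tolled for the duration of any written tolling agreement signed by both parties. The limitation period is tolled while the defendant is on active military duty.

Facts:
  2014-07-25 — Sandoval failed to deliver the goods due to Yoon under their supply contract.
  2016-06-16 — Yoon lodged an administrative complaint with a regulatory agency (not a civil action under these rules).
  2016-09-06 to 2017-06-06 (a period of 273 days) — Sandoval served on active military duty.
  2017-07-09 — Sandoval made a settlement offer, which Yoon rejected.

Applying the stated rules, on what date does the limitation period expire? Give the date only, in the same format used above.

The claim accrued on 2014-07-25, when the wrongful act occurred.
The untolled deadline — 3 years after 2014-07-25 — is 2017-07-25.
The defendant's active military service from 2016-09-06 to 2017-06-06 tolled the period for 273 days, extending the deadline to 2018-04-24.
None of the other events listed affects the running of the period under the stated rules.

2018-04-24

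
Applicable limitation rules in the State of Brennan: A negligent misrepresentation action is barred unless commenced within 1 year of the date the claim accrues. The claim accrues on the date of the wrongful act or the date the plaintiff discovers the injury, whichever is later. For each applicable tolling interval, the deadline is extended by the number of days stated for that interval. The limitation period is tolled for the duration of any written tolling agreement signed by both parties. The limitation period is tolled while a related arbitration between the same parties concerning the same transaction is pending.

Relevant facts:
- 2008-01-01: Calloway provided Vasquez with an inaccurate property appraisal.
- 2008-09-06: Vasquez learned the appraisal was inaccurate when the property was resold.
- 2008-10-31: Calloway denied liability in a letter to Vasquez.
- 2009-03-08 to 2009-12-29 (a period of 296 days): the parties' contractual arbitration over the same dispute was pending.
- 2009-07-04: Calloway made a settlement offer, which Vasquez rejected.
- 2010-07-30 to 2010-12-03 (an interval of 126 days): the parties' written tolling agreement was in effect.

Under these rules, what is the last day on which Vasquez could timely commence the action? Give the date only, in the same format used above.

2010-06-29

The claim accrued on 2008-09-06 — the later of the 2008-01-01 act and the 2008-09-06 discovery.
The untolled deadline — 1 year after 2008-09-06 — is 2009-09-06.
The period was tolled for 296 days by the pending related arbitration (2009-03-08 to 2009-12-29), pushing the deadline to 2010-06-29.
The written tolling agreement from 2010-07-30 to 2010-12-03 began after the period had already run on 2010-06-29, so it has no tolling effect.
Nothing else in the chronology tolls or restarts the period.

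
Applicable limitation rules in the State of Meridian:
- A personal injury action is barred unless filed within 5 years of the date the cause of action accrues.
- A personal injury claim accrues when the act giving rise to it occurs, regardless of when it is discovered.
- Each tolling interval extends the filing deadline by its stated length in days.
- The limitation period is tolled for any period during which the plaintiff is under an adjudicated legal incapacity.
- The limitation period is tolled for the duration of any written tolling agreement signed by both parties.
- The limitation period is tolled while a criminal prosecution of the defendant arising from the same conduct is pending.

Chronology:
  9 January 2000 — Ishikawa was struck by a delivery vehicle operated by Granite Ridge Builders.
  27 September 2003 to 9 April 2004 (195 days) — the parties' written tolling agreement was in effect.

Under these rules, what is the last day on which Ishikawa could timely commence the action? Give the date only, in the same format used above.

23 July 2005

The claim accrued on 9 January 2000, when the wrongful act occurred.
Adding the 5 years base period to 9 January 2000 gives a deadline of 9 January 2005, before any tolling.
The period was tolled for 195 days by the written tolling agreement (27 September 2003 to 9 April 2004), pushing the deadline to 23 July 2005.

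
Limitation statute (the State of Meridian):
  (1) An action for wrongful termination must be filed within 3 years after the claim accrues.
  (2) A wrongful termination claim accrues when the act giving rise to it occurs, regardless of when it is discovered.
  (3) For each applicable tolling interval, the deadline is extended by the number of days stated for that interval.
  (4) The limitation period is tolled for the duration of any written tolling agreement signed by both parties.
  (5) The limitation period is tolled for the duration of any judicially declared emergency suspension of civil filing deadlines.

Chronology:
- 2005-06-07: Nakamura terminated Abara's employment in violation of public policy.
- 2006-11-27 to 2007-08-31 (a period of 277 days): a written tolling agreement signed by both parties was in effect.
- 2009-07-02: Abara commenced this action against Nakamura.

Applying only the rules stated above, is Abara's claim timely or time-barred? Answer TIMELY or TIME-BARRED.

The claim accrued on 2005-06-07, the date of the act.
Adding the 3 years base period to 2005-06-07 gives a deadline of 2008-06-07, before any tolling.
Because the written tolling agreement ran from 2006-11-27 to 2007-08-31, the deadline is extended by 277 days to 2009-03-11.
Abara filed on 2009-07-02, after the 2009-03-11 deadline, so the action is time-barred.

TIME-BARRED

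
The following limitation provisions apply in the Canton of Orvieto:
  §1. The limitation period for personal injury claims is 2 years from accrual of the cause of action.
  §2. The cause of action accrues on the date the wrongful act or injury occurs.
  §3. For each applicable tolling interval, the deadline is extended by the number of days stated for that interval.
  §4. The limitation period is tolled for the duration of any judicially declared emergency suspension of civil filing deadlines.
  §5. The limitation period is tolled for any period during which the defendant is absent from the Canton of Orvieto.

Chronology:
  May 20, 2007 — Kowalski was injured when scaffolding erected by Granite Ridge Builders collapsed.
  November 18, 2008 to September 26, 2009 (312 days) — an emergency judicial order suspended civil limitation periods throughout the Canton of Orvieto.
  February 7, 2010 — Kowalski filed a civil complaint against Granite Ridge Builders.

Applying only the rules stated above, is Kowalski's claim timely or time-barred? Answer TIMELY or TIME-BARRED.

The cause of action accrued on May 20, 2007, the date of the act.
Adding the 2 years base period to May 20, 2007 gives a deadline of May 20, 2009, before any tolling.
The emergency suspension of filing deadlines from November 18, 2008 to September 26, 2009 tolled the period for 312 days, extending the deadline to March 28, 2010.
Kowalski filed on February 7, 2010, before the March 28, 2010 deadline, so the action is timely.

TIMELY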